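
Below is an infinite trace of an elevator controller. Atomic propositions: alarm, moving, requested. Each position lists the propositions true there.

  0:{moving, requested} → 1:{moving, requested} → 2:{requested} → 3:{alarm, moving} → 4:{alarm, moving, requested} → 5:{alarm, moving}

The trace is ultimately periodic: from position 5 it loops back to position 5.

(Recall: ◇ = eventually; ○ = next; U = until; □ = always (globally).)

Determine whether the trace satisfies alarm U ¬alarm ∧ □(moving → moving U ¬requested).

No

Walking from position 0: ¬alarm first holds at position 0, and alarm holds at every earlier position along the way, so alarm U ¬alarm holds.
moving → moving U ¬requested must hold at every position from 0 onward. It fails at position 0, so □(moving → moving U ¬requested) is false.
Positions where moving holds: 0, 1, 3, 4, 5.
Check moving U ¬requested at each: 0→fails, 1→fails, 3→ok, 4→ok, 5→ok.
At position 0: alarm U ¬alarm is true; □(moving → moving U ¬requested) is false; so alarm U ¬alarm ∧ □(moving → moving U ¬requested) is false.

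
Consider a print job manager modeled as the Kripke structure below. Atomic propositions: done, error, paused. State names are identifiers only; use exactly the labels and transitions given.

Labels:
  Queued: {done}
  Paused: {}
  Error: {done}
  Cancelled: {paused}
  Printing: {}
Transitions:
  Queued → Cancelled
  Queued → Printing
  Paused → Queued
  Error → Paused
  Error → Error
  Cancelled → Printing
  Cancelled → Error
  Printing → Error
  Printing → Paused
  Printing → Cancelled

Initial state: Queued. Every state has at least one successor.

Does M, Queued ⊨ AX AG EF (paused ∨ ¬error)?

Yes

States satisfying AG EF (paused ∨ ¬error): {Queued, Paused, Error, Cancelled, Printing}.
States satisfying AX AG EF (paused ∨ ¬error): {Queued, Paused, Error, Cancelled, Printing}.
Queued ∈ Sat(AX AG EF (paused ∨ ¬error)).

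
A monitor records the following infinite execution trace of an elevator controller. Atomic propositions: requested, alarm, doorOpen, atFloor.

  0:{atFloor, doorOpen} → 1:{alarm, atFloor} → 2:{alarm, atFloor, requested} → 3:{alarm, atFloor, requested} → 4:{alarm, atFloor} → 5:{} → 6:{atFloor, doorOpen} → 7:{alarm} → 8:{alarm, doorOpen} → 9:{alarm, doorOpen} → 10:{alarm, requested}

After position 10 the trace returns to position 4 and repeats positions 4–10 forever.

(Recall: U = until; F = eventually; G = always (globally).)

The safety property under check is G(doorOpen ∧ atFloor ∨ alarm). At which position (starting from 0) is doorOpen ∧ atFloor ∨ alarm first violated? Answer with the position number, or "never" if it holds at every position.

Check doorOpen ∧ atFloor ∨ alarm at each position in order: 0 ✓, 1 ✓, 2 ✓, 3 ✓, 4 ✓.
At position 5 the labels are {}, so doorOpen ∧ atFloor ∨ alarm is false there. This is the first violation.

5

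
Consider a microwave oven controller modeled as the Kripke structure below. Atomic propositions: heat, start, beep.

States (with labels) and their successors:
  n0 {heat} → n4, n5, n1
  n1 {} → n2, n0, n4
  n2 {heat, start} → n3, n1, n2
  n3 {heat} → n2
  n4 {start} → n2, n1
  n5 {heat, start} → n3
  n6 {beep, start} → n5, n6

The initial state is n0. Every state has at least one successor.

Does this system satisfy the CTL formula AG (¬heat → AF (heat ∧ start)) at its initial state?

States satisfying ¬heat → AF (heat ∧ start): {n0, n2, n3, n5}.
States satisfying AG (¬heat → AF (heat ∧ start)): ∅.
n1 is reachable from n0 and violates ¬heat → AF (heat ∧ start), so AG fails at n0.
n0 ∉ Sat(AG (¬heat → AF (heat ∧ start))).

Violated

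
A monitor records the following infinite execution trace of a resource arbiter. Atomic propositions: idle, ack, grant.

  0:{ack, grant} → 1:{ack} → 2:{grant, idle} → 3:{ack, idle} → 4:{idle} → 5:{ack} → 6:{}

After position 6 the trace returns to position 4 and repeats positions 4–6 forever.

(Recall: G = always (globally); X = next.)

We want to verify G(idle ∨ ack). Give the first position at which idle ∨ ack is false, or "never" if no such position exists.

6

Check idle ∨ ack at each position in order: 0 ✓, 1 ✓, 2 ✓, 3 ✓, 4 ✓, 5 ✓.
At position 6 the labels are {}, so idle ∨ ack is false there. This is the first violation.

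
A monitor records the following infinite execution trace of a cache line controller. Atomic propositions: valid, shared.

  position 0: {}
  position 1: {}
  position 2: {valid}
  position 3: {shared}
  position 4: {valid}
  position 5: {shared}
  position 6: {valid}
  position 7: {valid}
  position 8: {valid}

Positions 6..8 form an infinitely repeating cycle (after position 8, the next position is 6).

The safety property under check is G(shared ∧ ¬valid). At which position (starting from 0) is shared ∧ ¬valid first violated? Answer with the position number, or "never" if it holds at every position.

At position 0 the labels are {}, so shared ∧ ¬valid is false there. This is the first violation.

0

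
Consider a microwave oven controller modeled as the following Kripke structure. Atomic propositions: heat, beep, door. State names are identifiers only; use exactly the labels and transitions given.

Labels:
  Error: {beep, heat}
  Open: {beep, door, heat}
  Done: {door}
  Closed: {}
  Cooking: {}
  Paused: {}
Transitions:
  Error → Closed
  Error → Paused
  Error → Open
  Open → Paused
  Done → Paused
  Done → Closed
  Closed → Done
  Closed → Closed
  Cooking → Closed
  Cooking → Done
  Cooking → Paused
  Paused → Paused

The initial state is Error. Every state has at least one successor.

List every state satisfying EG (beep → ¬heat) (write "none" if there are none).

{Done, Closed, Cooking, Paused}

States satisfying beep → ¬heat: {Done, Closed, Cooking, Paused}.
States satisfying EG (beep → ¬heat): {Done, Closed, Cooking, Paused}.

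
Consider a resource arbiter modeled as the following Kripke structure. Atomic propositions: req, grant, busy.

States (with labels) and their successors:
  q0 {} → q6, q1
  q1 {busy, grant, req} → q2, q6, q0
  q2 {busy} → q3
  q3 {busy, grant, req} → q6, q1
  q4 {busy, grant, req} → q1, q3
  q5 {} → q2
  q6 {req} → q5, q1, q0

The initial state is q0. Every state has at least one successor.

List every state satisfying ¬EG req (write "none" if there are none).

{q0, q2, q5}

States satisfying req: {q1, q3, q4, q6}.
States satisfying EG req: {q1, q3, q4, q6}.
States satisfying ¬EG req: {q0, q2, q5}.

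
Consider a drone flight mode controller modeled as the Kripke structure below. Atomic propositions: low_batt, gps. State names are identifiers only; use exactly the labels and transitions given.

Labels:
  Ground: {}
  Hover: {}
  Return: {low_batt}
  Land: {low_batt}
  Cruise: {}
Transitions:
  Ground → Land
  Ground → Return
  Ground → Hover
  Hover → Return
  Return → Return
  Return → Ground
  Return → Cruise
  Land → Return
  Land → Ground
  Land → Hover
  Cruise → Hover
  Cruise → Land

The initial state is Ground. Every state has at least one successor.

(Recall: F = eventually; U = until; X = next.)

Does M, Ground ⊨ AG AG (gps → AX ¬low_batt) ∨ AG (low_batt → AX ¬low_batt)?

Satisfied

States satisfying AG (gps → AX ¬low_batt): {Ground, Hover, Return, Land, Cruise}.
States satisfying AG AG (gps → AX ¬low_batt): {Ground, Hover, Return, Land, Cruise}.
States satisfying low_batt → AX ¬low_batt: {Ground, Hover, Cruise}.
States satisfying AG (low_batt → AX ¬low_batt): ∅.
States satisfying AG AG (gps → AX ¬low_batt) ∨ AG (low_batt → AX ¬low_batt): {Ground, Hover, Return, Land, Cruise}.
Ground ∈ Sat(AG AG (gps → AX ¬low_batt) ∨ AG (low_batt → AX ¬low_batt)).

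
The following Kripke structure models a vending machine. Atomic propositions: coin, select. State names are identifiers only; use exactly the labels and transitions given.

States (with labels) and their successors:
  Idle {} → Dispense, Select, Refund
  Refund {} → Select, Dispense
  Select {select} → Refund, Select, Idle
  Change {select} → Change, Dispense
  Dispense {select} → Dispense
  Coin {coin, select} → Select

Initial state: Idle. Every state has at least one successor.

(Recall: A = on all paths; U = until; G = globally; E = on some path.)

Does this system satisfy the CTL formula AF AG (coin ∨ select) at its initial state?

Violated

States satisfying AG (coin ∨ select): {Change, Dispense}.
States satisfying AF AG (coin ∨ select): {Change, Dispense}.
There is a path from Idle along which AG (coin ∨ select) never holds.
Idle ∉ Sat(AF AG (coin ∨ select)).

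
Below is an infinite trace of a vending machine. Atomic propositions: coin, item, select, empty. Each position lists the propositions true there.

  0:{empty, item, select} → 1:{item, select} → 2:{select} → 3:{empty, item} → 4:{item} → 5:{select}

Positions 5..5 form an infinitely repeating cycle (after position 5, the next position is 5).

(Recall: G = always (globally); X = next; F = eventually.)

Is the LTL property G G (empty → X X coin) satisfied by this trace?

G (empty → X X coin) must hold at every position from 0 onward. It fails at position 0, so G G (empty → X X coin) is false.

Violated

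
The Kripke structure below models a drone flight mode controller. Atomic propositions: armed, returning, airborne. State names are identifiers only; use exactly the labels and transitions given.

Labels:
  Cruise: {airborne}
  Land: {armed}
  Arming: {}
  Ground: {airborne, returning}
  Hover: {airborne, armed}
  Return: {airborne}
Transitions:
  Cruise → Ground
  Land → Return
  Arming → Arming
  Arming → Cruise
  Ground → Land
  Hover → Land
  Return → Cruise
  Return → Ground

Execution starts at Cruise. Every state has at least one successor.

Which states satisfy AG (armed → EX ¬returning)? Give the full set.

States satisfying armed → EX ¬returning: {Cruise, Land, Arming, Ground, Hover, Return}.
States satisfying AG (armed → EX ¬returning): {Cruise, Land, Arming, Ground, Hover, Return}.

{Cruise, Land, Arming, Ground, Hover, Return}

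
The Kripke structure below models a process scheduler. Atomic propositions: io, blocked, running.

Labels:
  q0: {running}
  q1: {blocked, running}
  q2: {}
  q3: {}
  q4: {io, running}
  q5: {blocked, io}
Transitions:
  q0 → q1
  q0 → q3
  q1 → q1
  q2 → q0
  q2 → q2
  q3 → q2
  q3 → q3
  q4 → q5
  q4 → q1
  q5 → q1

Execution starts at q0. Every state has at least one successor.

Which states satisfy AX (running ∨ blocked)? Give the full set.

{q1, q4, q5}

States satisfying running ∨ blocked: {q0, q1, q4, q5}.
States satisfying AX (running ∨ blocked): {q1, q4, q5}.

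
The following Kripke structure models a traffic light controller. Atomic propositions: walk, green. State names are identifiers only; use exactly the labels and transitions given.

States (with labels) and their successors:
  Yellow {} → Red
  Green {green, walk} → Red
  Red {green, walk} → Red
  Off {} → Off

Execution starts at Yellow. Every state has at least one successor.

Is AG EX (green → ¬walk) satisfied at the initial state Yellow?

States satisfying EX (green → ¬walk): {Off}.
States satisfying AG EX (green → ¬walk): {Off}.
Red is reachable from Yellow and violates EX (green → ¬walk), so AG fails at Yellow.
Yellow ∉ Sat(AG EX (green → ¬walk)).

Does not hold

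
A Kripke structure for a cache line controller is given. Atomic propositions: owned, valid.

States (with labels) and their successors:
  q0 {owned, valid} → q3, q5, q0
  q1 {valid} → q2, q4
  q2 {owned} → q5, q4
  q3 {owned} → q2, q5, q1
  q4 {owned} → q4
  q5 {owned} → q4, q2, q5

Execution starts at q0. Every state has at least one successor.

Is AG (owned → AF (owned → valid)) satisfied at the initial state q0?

Does not hold

States satisfying owned → AF (owned → valid): {q0, q1}.
States satisfying AG (owned → AF (owned → valid)): ∅.
q2 is reachable from q0 and violates owned → AF (owned → valid), so AG fails at q0.
q0 ∉ Sat(AG (owned → AF (owned → valid))).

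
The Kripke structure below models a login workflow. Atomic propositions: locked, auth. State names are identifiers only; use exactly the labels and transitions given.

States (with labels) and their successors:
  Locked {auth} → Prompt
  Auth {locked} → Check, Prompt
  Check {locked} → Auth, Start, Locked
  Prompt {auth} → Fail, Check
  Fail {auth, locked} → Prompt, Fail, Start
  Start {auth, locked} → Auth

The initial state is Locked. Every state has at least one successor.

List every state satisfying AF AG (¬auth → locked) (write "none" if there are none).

{Locked, Auth, Check, Prompt, Fail, Start}

States satisfying AG (¬auth → locked): {Locked, Auth, Check, Prompt, Fail, Start}.
States satisfying AF AG (¬auth → locked): {Locked, Auth, Check, Prompt, Fail, Start}.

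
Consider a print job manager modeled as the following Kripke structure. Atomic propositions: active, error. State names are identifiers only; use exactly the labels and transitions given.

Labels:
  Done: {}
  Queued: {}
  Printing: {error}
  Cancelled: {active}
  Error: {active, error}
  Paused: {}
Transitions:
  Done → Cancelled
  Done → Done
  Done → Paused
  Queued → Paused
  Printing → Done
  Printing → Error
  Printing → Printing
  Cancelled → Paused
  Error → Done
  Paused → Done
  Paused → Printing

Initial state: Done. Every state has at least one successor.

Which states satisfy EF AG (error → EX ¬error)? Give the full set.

States satisfying AG (error → EX ¬error): {Done, Queued, Printing, Cancelled, Error, Paused}.
States satisfying EF AG (error → EX ¬error): {Done, Queued, Printing, Cancelled, Error, Paused}.

{Done, Queued, Printing, Cancelled, Error, Paused}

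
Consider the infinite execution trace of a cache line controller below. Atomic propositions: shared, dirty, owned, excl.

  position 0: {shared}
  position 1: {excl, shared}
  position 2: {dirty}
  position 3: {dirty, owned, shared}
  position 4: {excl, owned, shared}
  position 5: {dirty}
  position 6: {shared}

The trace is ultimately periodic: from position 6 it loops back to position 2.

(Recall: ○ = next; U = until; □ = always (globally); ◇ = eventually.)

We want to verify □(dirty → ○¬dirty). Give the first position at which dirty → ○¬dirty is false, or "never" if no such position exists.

Check dirty → ○¬dirty at each position in order: 0 ✓, 1 ✓.
At position 2 the labels are {dirty} and the next position 3 has {dirty, owned, shared}, so dirty → ○¬dirty is false there. This is the first violation.

2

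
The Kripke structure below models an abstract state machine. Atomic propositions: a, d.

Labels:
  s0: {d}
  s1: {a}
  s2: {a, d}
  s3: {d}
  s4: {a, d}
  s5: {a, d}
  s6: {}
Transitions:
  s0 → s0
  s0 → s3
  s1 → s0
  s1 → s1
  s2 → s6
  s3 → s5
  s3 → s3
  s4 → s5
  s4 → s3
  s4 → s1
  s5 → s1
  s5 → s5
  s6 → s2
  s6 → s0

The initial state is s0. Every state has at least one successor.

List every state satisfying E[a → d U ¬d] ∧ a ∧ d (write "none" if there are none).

{s2, s4, s5}

States satisfying a → d: {s0, s2, s3, s4, s5, s6}.
States satisfying ¬d: {s1, s6}.
States satisfying E[a → d U ¬d]: {s0, s1, s2, s3, s4, s5, s6}.
States satisfying a ∧ d: {s2, s4, s5}.
States satisfying E[a → d U ¬d] ∧ a ∧ d: {s2, s4, s5}.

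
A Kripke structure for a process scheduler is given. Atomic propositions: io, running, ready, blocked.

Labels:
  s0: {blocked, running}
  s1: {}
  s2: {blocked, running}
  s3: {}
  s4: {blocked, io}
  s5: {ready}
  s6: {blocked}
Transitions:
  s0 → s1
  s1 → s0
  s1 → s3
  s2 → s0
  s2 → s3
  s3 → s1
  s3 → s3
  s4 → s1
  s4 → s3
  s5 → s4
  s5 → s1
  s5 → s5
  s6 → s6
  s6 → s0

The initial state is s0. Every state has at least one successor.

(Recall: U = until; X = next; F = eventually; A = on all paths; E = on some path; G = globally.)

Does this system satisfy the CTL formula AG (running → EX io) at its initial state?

Violated

States satisfying running → EX io: {s1, s3, s4, s5, s6}.
States satisfying AG (running → EX io): ∅.
s0 is reachable from s0 and violates running → EX io, so AG fails at s0.
s0 ∉ Sat(AG (running → EX io)).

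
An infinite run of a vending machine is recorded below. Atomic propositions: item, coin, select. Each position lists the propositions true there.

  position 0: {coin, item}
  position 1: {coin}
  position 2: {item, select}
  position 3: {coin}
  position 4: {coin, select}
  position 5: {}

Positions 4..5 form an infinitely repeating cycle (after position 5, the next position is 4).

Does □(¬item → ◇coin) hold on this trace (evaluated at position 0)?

¬item → ◇coin holds at every position 0..5, and those are all positions ever visited, so □(¬item → ◇coin) holds.
Positions where ¬item holds: 1, 3, 4, 5.
Check ◇coin at each: 1→ok, 3→ok, 4→ok, 5→ok.

Satisfied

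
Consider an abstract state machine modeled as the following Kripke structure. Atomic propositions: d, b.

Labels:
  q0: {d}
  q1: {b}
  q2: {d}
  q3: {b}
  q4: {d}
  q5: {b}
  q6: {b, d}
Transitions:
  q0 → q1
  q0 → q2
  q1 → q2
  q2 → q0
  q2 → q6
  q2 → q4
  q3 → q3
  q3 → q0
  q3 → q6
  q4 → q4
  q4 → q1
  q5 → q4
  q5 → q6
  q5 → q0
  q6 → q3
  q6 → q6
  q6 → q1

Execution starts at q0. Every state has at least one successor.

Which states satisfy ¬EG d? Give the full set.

States satisfying d: {q0, q2, q4, q6}.
States satisfying EG d: {q0, q2, q4, q6}.
States satisfying ¬EG d: {q1, q3, q5}.

{q1, q3, q5}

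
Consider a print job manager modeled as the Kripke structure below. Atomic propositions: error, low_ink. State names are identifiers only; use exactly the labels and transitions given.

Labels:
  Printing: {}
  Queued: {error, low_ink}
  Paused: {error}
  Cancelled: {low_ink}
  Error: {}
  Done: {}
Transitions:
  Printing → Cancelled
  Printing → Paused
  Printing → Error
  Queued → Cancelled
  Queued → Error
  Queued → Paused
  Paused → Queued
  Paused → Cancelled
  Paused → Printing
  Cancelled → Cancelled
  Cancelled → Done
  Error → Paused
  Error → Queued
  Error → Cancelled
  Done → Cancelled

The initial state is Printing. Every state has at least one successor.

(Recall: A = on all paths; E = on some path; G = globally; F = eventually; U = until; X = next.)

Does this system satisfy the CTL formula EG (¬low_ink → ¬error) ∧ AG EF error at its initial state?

States satisfying ¬low_ink → ¬error: {Printing, Queued, Cancelled, Error, Done}.
States satisfying EG (¬low_ink → ¬error): {Printing, Queued, Cancelled, Error, Done}.
States satisfying EF error: {Printing, Queued, Paused, Error}.
States satisfying AG EF error: ∅.
States satisfying EG (¬low_ink → ¬error) ∧ AG EF error: ∅.
Printing ∉ Sat(EG (¬low_ink → ¬error) ∧ AG EF error).

No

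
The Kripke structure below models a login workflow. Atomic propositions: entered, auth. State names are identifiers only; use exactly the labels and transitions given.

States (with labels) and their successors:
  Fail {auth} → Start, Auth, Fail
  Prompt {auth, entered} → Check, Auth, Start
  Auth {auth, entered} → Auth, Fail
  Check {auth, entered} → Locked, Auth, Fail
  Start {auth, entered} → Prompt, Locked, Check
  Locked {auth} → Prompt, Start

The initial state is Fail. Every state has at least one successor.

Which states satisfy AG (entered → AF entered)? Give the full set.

{Fail, Prompt, Auth, Check, Start, Locked}

States satisfying entered → AF entered: {Fail, Prompt, Auth, Check, Start, Locked}.
States satisfying AG (entered → AF entered): {Fail, Prompt, Auth, Check, Start, Locked}.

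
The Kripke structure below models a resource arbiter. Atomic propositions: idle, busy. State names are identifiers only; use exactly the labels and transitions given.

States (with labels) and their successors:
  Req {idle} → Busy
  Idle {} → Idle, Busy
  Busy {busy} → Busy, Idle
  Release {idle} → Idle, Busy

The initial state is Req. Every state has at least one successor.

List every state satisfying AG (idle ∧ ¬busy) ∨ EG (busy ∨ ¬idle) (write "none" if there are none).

States satisfying idle ∧ ¬busy: {Req, Release}.
States satisfying AG (idle ∧ ¬busy): ∅.
States satisfying busy ∨ ¬idle: {Idle, Busy}.
States satisfying EG (busy ∨ ¬idle): {Idle, Busy}.
States satisfying AG (idle ∧ ¬busy) ∨ EG (busy ∨ ¬idle): {Idle, Busy}.

{Idle, Busy}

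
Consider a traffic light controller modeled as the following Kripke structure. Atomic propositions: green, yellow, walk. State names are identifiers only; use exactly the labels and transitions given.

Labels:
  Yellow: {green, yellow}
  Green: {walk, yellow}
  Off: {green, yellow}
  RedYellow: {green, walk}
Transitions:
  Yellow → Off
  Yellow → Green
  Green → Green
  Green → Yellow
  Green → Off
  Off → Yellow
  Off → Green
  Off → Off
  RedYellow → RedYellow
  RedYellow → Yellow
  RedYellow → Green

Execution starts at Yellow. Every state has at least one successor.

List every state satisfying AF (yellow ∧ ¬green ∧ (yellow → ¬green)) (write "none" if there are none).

States satisfying yellow ∧ ¬green ∧ (yellow → ¬green): {Green}.
States satisfying AF (yellow ∧ ¬green ∧ (yellow → ¬green)): {Green}.

{Green}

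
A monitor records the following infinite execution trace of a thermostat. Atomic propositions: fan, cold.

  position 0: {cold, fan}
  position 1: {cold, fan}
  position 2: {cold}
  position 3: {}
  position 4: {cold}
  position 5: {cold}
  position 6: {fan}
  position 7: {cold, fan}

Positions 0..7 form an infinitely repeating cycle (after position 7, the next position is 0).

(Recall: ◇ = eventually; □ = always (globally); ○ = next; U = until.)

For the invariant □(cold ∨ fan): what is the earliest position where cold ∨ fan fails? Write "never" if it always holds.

3

Check cold ∨ fan at each position in order: 0 ✓, 1 ✓, 2 ✓.
At position 3 the labels are {}, so cold ∨ fan is false there. This is the first violation.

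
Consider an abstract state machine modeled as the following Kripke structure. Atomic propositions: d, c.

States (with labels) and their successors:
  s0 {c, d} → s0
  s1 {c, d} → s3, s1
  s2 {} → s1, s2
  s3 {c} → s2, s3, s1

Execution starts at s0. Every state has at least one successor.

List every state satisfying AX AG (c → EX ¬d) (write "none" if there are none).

States satisfying AG (c → EX ¬d): {s1, s2, s3}.
States satisfying AX AG (c → EX ¬d): {s1, s2, s3}.

{s1, s2, s3}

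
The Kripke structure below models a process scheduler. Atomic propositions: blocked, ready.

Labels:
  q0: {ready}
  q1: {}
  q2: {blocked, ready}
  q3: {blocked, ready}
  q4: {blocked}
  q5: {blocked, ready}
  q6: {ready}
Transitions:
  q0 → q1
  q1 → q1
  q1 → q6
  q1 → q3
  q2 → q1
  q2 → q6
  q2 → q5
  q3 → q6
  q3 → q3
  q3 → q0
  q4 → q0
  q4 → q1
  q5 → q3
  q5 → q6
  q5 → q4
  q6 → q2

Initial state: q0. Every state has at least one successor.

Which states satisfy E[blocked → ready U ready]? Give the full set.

States satisfying blocked → ready: {q0, q1, q2, q3, q5, q6}.
States satisfying ready: {q0, q2, q3, q5, q6}.
States satisfying E[blocked → ready U ready]: {q0, q1, q2, q3, q5, q6}.

{q0, q1, q2, q3, q5, q6}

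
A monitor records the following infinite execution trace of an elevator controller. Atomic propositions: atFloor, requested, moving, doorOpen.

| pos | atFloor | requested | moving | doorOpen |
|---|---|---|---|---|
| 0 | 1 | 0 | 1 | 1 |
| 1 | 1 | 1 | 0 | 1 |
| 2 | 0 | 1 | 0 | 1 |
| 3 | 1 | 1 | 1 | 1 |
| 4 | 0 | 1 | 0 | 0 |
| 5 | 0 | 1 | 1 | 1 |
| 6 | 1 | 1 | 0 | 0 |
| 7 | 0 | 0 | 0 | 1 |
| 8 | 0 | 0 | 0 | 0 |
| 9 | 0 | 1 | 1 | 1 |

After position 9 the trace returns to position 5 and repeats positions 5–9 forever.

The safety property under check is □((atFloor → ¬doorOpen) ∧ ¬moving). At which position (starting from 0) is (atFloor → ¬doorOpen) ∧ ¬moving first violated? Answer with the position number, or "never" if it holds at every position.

0

At position 0 the labels are {atFloor, doorOpen, moving}, so (atFloor → ¬doorOpen) ∧ ¬moving is false there. This is the first violation.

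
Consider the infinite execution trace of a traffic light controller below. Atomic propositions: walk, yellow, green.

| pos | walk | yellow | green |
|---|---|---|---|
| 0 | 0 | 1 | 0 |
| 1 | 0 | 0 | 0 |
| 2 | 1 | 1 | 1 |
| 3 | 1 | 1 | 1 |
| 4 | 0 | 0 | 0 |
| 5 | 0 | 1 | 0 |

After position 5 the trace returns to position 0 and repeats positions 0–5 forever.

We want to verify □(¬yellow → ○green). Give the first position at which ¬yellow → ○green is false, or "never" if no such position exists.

4

Check ¬yellow → ○green at each position in order: 0 ✓, 1 ✓, 2 ✓, 3 ✓.
At position 4 the labels are {} and the next position 5 has {yellow}, so ¬yellow → ○green is false there. This is the first violation.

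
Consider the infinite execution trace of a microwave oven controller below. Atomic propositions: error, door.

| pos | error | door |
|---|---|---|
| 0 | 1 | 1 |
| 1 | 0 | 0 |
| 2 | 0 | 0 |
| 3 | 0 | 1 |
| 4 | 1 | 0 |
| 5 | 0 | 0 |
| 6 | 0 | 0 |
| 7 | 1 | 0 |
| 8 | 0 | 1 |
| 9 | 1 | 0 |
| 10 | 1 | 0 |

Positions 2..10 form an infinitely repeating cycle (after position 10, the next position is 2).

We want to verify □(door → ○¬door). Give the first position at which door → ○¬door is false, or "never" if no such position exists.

never

door → ○¬door holds at every position 0..10, and those are all the positions the trace ever visits, so the invariant □(door → ○¬door) is never violated.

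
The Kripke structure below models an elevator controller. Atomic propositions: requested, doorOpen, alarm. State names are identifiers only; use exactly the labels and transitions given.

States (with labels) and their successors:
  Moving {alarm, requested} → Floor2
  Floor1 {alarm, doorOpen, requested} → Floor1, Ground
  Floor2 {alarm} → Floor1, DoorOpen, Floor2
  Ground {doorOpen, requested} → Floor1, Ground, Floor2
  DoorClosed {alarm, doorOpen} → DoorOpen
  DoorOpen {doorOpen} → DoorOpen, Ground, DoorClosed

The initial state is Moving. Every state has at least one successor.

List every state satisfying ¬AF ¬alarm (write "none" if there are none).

{Moving, Floor1, Floor2}

States satisfying ¬alarm: {Ground, DoorOpen}.
States satisfying AF ¬alarm: {Ground, DoorClosed, DoorOpen}.
States satisfying ¬AF ¬alarm: {Moving, Floor1, Floor2}.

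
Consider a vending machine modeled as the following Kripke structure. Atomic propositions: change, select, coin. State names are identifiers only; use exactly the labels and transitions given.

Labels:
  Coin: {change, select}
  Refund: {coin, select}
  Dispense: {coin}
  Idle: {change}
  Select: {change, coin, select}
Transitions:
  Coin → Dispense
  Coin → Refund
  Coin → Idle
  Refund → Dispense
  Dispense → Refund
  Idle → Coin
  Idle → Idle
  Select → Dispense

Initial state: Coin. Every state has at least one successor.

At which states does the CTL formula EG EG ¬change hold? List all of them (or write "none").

{Refund, Dispense}

States satisfying EG ¬change: {Refund, Dispense}.
States satisfying EG EG ¬change: {Refund, Dispense}.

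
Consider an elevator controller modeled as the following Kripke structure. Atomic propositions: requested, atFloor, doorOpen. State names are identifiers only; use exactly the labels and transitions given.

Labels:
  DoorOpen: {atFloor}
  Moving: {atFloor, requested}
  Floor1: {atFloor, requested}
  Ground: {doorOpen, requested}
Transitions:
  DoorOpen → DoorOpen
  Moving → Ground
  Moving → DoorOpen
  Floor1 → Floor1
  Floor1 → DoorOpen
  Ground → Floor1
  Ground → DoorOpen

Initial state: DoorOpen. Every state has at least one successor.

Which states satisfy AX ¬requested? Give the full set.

States satisfying ¬requested: {DoorOpen}.
States satisfying AX ¬requested: {DoorOpen}.

{DoorOpen}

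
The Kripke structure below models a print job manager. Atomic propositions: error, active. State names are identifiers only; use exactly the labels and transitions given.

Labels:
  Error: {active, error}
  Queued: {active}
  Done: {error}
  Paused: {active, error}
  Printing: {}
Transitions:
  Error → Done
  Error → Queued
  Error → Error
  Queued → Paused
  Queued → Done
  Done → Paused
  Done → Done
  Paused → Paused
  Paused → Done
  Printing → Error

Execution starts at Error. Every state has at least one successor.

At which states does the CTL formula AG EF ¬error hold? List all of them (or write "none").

States satisfying EF ¬error: {Error, Queued, Printing}.
States satisfying AG EF ¬error: ∅.

none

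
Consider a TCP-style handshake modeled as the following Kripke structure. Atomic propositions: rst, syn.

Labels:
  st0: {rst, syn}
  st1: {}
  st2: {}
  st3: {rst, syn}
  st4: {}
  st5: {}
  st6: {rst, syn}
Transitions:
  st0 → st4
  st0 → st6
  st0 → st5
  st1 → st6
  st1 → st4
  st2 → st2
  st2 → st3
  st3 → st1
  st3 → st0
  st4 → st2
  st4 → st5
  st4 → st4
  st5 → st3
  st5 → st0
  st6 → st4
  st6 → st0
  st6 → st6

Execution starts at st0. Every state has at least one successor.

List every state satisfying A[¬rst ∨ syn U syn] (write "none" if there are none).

{st0, st3, st5, st6}

States satisfying ¬rst ∨ syn: {st0, st1, st2, st3, st4, st5, st6}.
States satisfying syn: {st0, st3, st6}.
States satisfying A[¬rst ∨ syn U syn]: {st0, st3, st5, st6}.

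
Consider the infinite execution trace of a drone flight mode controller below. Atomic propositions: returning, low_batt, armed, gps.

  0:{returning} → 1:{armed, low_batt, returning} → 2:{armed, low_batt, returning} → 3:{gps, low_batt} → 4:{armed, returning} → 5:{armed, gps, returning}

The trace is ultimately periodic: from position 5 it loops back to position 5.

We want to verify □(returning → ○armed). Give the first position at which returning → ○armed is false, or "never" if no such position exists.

Check returning → ○armed at each position in order: 0 ✓, 1 ✓.
At position 2 the labels are {armed, low_batt, returning} and the next position 3 has {gps, low_batt}, so returning → ○armed is false there. This is the first violation.

2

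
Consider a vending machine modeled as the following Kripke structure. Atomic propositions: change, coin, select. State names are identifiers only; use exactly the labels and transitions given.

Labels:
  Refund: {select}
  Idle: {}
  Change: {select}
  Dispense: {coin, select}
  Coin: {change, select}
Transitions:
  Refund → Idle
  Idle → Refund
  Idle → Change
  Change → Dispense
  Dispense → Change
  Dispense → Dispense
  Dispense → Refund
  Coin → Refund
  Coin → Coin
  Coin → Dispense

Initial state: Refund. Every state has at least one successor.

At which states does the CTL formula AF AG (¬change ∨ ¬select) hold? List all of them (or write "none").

States satisfying AG (¬change ∨ ¬select): {Refund, Idle, Change, Dispense}.
States satisfying AF AG (¬change ∨ ¬select): {Refund, Idle, Change, Dispense}.

{Refund, Idle, Change, Dispense}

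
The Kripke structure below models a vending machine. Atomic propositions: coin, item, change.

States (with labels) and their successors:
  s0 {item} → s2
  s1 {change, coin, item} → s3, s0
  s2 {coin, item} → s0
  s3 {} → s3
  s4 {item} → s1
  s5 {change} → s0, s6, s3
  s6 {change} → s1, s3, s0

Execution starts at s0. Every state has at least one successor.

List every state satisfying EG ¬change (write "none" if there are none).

{s0, s2, s3}

States satisfying ¬change: {s0, s2, s3, s4}.
States satisfying EG ¬change: {s0, s2, s3}.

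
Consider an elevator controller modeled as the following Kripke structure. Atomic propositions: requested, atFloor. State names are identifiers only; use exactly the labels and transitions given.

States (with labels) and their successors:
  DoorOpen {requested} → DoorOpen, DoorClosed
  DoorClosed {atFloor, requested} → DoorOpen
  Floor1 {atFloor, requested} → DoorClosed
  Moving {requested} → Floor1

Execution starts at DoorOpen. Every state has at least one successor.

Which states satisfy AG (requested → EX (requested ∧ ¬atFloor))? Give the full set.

{DoorOpen, DoorClosed}

States satisfying requested → EX (requested ∧ ¬atFloor): {DoorOpen, DoorClosed}.
States satisfying AG (requested → EX (requested ∧ ¬atFloor)): {DoorOpen, DoorClosed}.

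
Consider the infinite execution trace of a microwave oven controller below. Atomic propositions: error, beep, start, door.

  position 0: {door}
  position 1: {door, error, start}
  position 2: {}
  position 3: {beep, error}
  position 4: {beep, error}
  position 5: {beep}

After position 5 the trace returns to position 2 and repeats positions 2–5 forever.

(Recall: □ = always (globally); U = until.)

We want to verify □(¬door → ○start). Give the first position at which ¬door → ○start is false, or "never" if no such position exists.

2

Check ¬door → ○start at each position in order: 0 ✓, 1 ✓.
At position 2 the labels are {} and the next position 3 has {beep, error}, so ¬door → ○start is false there. This is the first violation.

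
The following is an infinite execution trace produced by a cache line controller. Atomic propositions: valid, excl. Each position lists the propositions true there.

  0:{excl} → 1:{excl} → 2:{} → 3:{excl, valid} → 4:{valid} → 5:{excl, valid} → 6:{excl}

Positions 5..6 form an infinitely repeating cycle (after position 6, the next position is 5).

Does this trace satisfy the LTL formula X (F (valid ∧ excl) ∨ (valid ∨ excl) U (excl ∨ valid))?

The position after 0 is 1; F (valid ∧ excl) ∨ (valid ∨ excl) U (excl ∨ valid) is true there.

Yes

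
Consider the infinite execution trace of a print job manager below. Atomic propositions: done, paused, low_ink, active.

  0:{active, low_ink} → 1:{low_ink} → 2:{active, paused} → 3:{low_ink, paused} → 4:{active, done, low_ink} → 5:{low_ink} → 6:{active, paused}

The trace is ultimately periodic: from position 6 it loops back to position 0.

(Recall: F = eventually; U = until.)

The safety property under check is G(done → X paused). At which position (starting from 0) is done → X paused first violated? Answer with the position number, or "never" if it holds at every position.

4

Check done → X paused at each position in order: 0 ✓, 1 ✓, 2 ✓, 3 ✓.
At position 4 the labels are {active, done, low_ink} and the next position 5 has {low_ink}, so done → X paused is false there. This is the first violation.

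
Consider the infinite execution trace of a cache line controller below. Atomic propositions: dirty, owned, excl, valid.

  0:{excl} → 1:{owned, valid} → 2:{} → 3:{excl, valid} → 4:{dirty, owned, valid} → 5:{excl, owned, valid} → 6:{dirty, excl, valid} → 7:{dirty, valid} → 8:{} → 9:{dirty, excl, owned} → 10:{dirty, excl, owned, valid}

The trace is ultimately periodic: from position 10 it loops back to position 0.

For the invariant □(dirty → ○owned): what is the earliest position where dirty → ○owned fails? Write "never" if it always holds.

Check dirty → ○owned at each position in order: 0 ✓, 1 ✓, 2 ✓, 3 ✓, 4 ✓, 5 ✓.
At position 6 the labels are {dirty, excl, valid} and the next position 7 has {dirty, valid}, so dirty → ○owned is false there. This is the first violation.

6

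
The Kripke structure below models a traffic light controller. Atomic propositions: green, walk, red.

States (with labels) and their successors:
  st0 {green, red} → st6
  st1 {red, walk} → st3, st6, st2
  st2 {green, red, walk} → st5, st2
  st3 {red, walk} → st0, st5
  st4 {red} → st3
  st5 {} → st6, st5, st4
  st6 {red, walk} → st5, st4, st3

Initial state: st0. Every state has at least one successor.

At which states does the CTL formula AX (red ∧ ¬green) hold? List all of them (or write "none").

States satisfying red ∧ ¬green: {st1, st3, st4, st6}.
States satisfying AX (red ∧ ¬green): {st0, st4}.

{st0, st4}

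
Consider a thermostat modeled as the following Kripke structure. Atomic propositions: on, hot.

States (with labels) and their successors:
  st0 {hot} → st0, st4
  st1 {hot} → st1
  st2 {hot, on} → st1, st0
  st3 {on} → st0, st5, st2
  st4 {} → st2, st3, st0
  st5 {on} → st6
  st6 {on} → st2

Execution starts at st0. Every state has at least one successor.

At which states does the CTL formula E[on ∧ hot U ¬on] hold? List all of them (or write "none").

States satisfying on ∧ hot: {st2}.
States satisfying ¬on: {st0, st1, st4}.
States satisfying E[on ∧ hot U ¬on]: {st0, st1, st2, st4}.

{st0, st1, st2, st4}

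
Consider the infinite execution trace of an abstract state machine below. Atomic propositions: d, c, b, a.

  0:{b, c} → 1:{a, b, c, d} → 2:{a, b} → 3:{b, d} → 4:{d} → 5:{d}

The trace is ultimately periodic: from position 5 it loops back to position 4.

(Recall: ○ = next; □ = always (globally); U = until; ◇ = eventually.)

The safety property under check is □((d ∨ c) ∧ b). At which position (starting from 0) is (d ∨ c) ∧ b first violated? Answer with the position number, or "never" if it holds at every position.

2

Check (d ∨ c) ∧ b at each position in order: 0 ✓, 1 ✓.
At position 2 the labels are {a, b}, so (d ∨ c) ∧ b is false there. This is the first violation.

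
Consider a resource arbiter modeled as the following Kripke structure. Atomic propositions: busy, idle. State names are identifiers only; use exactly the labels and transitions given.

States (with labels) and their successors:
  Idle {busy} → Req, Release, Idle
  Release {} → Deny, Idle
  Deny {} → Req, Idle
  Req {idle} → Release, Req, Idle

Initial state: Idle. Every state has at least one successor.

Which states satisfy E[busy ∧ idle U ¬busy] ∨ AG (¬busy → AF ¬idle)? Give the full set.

States satisfying busy ∧ idle: ∅.
States satisfying ¬busy: {Release, Deny, Req}.
States satisfying E[busy ∧ idle U ¬busy]: {Release, Deny, Req}.
States satisfying ¬busy → AF ¬idle: {Idle, Release, Deny}.
States satisfying AG (¬busy → AF ¬idle): ∅.
States satisfying E[busy ∧ idle U ¬busy] ∨ AG (¬busy → AF ¬idle): {Release, Deny, Req}.

{Release, Deny, Req}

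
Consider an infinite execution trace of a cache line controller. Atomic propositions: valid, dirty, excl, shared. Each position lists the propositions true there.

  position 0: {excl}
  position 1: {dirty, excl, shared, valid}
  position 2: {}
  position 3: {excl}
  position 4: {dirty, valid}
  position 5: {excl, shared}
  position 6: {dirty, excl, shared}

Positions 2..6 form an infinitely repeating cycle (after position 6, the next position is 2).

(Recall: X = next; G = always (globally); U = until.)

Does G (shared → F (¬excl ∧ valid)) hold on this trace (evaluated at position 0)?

Yes

shared → F (¬excl ∧ valid) holds at every position 0..6, and those are all positions ever visited, so G (shared → F (¬excl ∧ valid)) holds.
Positions where shared holds: 1, 5, 6.
Check F (¬excl ∧ valid) at each: 1→ok, 5→ok, 6→ok.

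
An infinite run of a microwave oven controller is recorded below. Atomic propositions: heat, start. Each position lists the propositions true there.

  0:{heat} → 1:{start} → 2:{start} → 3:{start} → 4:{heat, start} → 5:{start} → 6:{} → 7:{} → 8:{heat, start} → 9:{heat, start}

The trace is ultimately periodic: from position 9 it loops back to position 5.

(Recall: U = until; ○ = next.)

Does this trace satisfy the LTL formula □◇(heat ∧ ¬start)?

No

◇(heat ∧ ¬start) must hold at every position from 0 onward. It fails at position 1, so □◇(heat ∧ ¬start) is false.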